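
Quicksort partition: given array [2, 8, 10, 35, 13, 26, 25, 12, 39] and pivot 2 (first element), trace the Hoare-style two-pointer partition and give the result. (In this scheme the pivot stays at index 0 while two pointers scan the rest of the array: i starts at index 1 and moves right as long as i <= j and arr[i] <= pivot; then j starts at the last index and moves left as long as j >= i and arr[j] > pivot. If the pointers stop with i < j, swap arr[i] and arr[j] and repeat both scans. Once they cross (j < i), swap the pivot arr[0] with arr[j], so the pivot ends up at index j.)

Hoare-style two-pointer partition with pivot = 2:

Initial array: [2, 8, 10, 35, 13, 26, 25, 12, 39]

Pointers start at i = 1, j = 8.
i ends at 1, j ends at 0: the pointers have crossed (j < i), so scanning stops.

j = 0, so swapping arr[0] with arr[j] leaves the pivot at position 0: [2, 8, 10, 35, 13, 26, 25, 12, 39]
Pivot position: 0

After partitioning with pivot 2, the array becomes [2, 8, 10, 35, 13, 26, 25, 12, 39]. The pivot is placed at index 0. All elements to the left of the pivot are <= 2, and all elements to the right are > 2.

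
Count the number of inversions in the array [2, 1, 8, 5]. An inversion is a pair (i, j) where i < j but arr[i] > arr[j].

Finding inversions in [2, 1, 8, 5]:

(0, 1): arr[0]=2 > arr[1]=1
(2, 3): arr[2]=8 > arr[3]=5

Total inversions: 2

The array has 2 inversion(s): (0,1), (2,3). Each pair (i,j) satisfies i < j and arr[i] > arr[j].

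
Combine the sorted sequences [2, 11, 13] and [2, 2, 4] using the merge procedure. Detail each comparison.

Merging process:

Compare 2 vs 2: take 2 from left. Merged: [2]
Compare 11 vs 2: take 2 from right. Merged: [2, 2]
Compare 11 vs 2: take 2 from right. Merged: [2, 2, 2]
Compare 11 vs 4: take 4 from right. Merged: [2, 2, 2, 4]
Append remaining from left: [11, 13]. Merged: [2, 2, 2, 4, 11, 13]

Final merged array: [2, 2, 2, 4, 11, 13]
Total comparisons: 4

The merged array is [2, 2, 2, 4, 11, 13], requiring 4 comparisons. The merge step runs in O(n) time where n is the total number of elements.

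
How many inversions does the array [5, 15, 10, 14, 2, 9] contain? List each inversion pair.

Finding inversions in [5, 15, 10, 14, 2, 9]:

(0, 4): arr[0]=5 > arr[4]=2
(1, 2): arr[1]=15 > arr[2]=10
(1, 3): arr[1]=15 > arr[3]=14
(1, 4): arr[1]=15 > arr[4]=2
(1, 5): arr[1]=15 > arr[5]=9
(2, 4): arr[2]=10 > arr[4]=2
(2, 5): arr[2]=10 > arr[5]=9
(3, 4): arr[3]=14 > arr[4]=2
(3, 5): arr[3]=14 > arr[5]=9

Total inversions: 9

The array has 9 inversion(s): (0,4), (1,2), (1,3), (1,4), (1,5), (2,4), (2,5), (3,4), (3,5). Each pair (i,j) satisfies i < j and arr[i] > arr[j].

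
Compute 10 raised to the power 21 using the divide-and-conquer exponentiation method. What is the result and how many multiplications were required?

Computing 10^21 by squaring (build up from 10^1; each line after the first costs one multiplication):

10^1 = 10
10^2 = (10^1)^2 = 10^2 = 100
10^4 = (10^2)^2 = 100^2 = 10000
10^5 = 10 * 10^4 = 10 * 10000 = 100000
10^10 = (10^5)^2 = 100000^2 = 10000000000
10^20 = (10^10)^2 = 10000000000^2 = 100000000000000000000
10^21 = 10 * 10^20 = 10 * 100000000000000000000 = 1000000000000000000000

Result: 1000000000000000000000
Multiplications needed: 6 (6 lines after 10^1)

10^21 = 1000000000000000000000. Using exponentiation by squaring, this requires 6 multiplications. The key idea: if the exponent is even, square the half-power; if odd, multiply by the base once.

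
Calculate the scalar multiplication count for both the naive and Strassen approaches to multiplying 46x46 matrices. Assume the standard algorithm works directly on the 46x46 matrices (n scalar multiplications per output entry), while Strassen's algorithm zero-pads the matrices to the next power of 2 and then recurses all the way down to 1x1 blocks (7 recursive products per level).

Matrix multiplication for 46x46 matrices:

Strassen's algorithm requires power-of-2 dimensions. Pad 46x46 to 64x64 (next power of 2).

Standard algorithm: 46^3 = 97336 multiplications
Strassen's algorithm: 7^(log2(64)) = 7^6 = 117649 multiplications
Difference: 97336 - 117649 = -20313 (Strassen uses MORE here due to padding overhead — for small or just-over-power-of-2 n, padding can outweigh the per-level savings)

Standard: 97336 multiplications (46^3). Strassen: 117649 multiplications (7^6, after padding to 64x64). Strassen reduces 8 recursive multiplications to 7 at each level.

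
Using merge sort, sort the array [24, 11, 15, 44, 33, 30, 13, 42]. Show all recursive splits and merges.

Merge sort trace:

Split: [24, 11, 15, 44, 33, 30, 13, 42] -> [24, 11, 15, 44] and [33, 30, 13, 42]
  Split: [24, 11, 15, 44] -> [24, 11] and [15, 44]
    Split: [24, 11] -> [24] and [11]
    Merge: [24] + [11] -> [11, 24]
    Split: [15, 44] -> [15] and [44]
    Merge: [15] + [44] -> [15, 44]
  Merge: [11, 24] + [15, 44] -> [11, 15, 24, 44]
  Split: [33, 30, 13, 42] -> [33, 30] and [13, 42]
    Split: [33, 30] -> [33] and [30]
    Merge: [33] + [30] -> [30, 33]
    Split: [13, 42] -> [13] and [42]
    Merge: [13] + [42] -> [13, 42]
  Merge: [30, 33] + [13, 42] -> [13, 30, 33, 42]
Merge: [11, 15, 24, 44] + [13, 30, 33, 42] -> [11, 13, 15, 24, 30, 33, 42, 44]

Final sorted array: [11, 13, 15, 24, 30, 33, 42, 44]

The merge sort proceeds by recursively splitting the array and merging sorted halves.
After all merges, the sorted array is [11, 13, 15, 24, 30, 33, 42, 44].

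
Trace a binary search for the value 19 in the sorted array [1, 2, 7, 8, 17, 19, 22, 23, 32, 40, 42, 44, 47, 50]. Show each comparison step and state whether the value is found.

Binary search for 19 in [1, 2, 7, 8, 17, 19, 22, 23, 32, 40, 42, 44, 47, 50]:

lo=0, hi=13, mid=6, arr[mid]=22 -> 22 > 19, search left half
lo=0, hi=5, mid=2, arr[mid]=7 -> 7 < 19, search right half
lo=3, hi=5, mid=4, arr[mid]=17 -> 17 < 19, search right half
lo=5, hi=5, mid=5, arr[mid]=19 -> Found target at index 5!

Binary search finds 19 at index 5 after 4 comparisons. The search repeatedly halves the search space by comparing with the middle element.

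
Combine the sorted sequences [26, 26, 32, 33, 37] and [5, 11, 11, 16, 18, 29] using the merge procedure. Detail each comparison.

Merging process:

Compare 26 vs 5: take 5 from right. Merged: [5]
Compare 26 vs 11: take 11 from right. Merged: [5, 11]
Compare 26 vs 11: take 11 from right. Merged: [5, 11, 11]
Compare 26 vs 16: take 16 from right. Merged: [5, 11, 11, 16]
Compare 26 vs 18: take 18 from right. Merged: [5, 11, 11, 16, 18]
Compare 26 vs 29: take 26 from left. Merged: [5, 11, 11, 16, 18, 26]
Compare 26 vs 29: take 26 from left. Merged: [5, 11, 11, 16, 18, 26, 26]
Compare 32 vs 29: take 29 from right. Merged: [5, 11, 11, 16, 18, 26, 26, 29]
Append remaining from left: [32, 33, 37]. Merged: [5, 11, 11, 16, 18, 26, 26, 29, 32, 33, 37]

Final merged array: [5, 11, 11, 16, 18, 26, 26, 29, 32, 33, 37]
Total comparisons: 8

The merged array is [5, 11, 11, 16, 18, 26, 26, 29, 32, 33, 37], requiring 8 comparisons. The merge step runs in O(n) time where n is the total number of elements.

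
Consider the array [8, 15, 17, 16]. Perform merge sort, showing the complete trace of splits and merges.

Merge sort trace:

Split: [8, 15, 17, 16] -> [8, 15] and [17, 16]
  Split: [8, 15] -> [8] and [15]
  Merge: [8] + [15] -> [8, 15]
  Split: [17, 16] -> [17] and [16]
  Merge: [17] + [16] -> [16, 17]
Merge: [8, 15] + [16, 17] -> [8, 15, 16, 17]

Final sorted array: [8, 15, 16, 17]

The merge sort proceeds by recursively splitting the array and merging sorted halves.
After all merges, the sorted array is [8, 15, 16, 17].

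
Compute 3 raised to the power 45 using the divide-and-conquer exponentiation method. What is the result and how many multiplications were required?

Computing 3^45 by squaring (build up from 3^1; each line after the first costs one multiplication):

3^1 = 3
3^2 = (3^1)^2 = 3^2 = 9
3^4 = (3^2)^2 = 9^2 = 81
3^5 = 3 * 3^4 = 3 * 81 = 243
3^10 = (3^5)^2 = 243^2 = 59049
3^11 = 3 * 3^10 = 3 * 59049 = 177147
3^22 = (3^11)^2 = 177147^2 = 31381059609
3^44 = (3^22)^2 = 31381059609^2 = 984770902183611232881
3^45 = 3 * 3^44 = 3 * 984770902183611232881 = 2954312706550833698643

Result: 2954312706550833698643
Multiplications needed: 8 (8 lines after 3^1)

3^45 = 2954312706550833698643. Using exponentiation by squaring, this requires 8 multiplications. The key idea: if the exponent is even, square the half-power; if odd, multiply by the base once.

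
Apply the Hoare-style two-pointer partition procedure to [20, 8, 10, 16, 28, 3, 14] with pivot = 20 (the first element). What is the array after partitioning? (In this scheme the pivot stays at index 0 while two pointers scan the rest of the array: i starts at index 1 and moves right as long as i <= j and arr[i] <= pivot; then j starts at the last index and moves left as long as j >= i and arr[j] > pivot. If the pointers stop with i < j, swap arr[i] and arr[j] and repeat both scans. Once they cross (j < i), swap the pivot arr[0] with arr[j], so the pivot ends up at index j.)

Hoare-style two-pointer partition with pivot = 20:

Initial array: [20, 8, 10, 16, 28, 3, 14]

Pointers start at i = 1, j = 6.
i stops at index 4 (arr[4]=28 > 20), j stops at index 6 (arr[6]=14 <= 20): swap arr[4] and arr[6], array becomes [20, 8, 10, 16, 14, 3, 28]
i ends at 6, j ends at 5: the pointers have crossed (j < i), so scanning stops.

Swap pivot arr[0] with arr[5] to place pivot at position 5: [3, 8, 10, 16, 14, 20, 28]
Pivot position: 5

After partitioning with pivot 20, the array becomes [3, 8, 10, 16, 14, 20, 28]. The pivot is placed at index 5. All elements to the left of the pivot are <= 20, and all elements to the right are > 20.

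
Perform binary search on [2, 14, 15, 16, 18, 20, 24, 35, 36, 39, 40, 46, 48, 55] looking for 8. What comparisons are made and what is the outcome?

Binary search for 8 in [2, 14, 15, 16, 18, 20, 24, 35, 36, 39, 40, 46, 48, 55]:

lo=0, hi=13, mid=6, arr[mid]=24 -> 24 > 8, search left half
lo=0, hi=5, mid=2, arr[mid]=15 -> 15 > 8, search left half
lo=0, hi=1, mid=0, arr[mid]=2 -> 2 < 8, search right half
lo=1, hi=1, mid=1, arr[mid]=14 -> 14 > 8, search left half
lo=1 > hi=0, target 8 not found

Binary search determines that 8 is not in the array after 4 comparisons. The search space was exhausted without finding the target.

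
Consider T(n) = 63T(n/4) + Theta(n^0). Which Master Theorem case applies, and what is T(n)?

Master Theorem for T(n) = 63T(n/4) + O(n^0):

a = 63, b = 4, c = 0
log_b(a) = log_4(63) = 2.9886

Case 1: c = 0 < log_4(63) = 2.9886
T(n) = O(n^(log_4 63))

For T(n) = 63T(n/4) + O(n^0): log_4(63) = 2.9886. This is Case 1 of the Master Theorem (c < log_b(a), work dominated by leaves), giving O(n^(log_4 63)).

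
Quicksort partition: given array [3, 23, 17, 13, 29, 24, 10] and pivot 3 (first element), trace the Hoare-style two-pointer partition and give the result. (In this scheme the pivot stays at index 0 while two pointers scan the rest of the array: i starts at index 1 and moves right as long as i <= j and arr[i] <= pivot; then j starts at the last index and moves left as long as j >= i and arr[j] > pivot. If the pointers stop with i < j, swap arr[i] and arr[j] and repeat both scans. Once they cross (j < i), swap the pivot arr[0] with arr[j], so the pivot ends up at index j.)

Hoare-style two-pointer partition with pivot = 3:

Initial array: [3, 23, 17, 13, 29, 24, 10]

Pointers start at i = 1, j = 6.
i ends at 1, j ends at 0: the pointers have crossed (j < i), so scanning stops.

j = 0, so swapping arr[0] with arr[j] leaves the pivot at position 0: [3, 23, 17, 13, 29, 24, 10]
Pivot position: 0

After partitioning with pivot 3, the array becomes [3, 23, 17, 13, 29, 24, 10]. The pivot is placed at index 0. All elements to the left of the pivot are <= 3, and all elements to the right are > 3.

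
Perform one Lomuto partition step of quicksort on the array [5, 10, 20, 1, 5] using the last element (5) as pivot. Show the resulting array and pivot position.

Lomuto partition with pivot = 5:

Initial array: [5, 10, 20, 1, 5]

arr[0]=5 <= 5: swap with position 0, array becomes [5, 10, 20, 1, 5]
arr[1]=10 > 5: no swap
arr[2]=20 > 5: no swap
arr[3]=1 <= 5: swap with position 1, array becomes [5, 1, 20, 10, 5]

Place pivot at position 2: [5, 1, 5, 10, 20]
Pivot position: 2

After partitioning with pivot 5, the array becomes [5, 1, 5, 10, 20]. The pivot is placed at index 2. All elements to the left of the pivot are <= 5, and all elements to the right are > 5.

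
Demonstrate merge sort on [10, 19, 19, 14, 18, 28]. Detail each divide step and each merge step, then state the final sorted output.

Merge sort trace:

Split: [10, 19, 19, 14, 18, 28] -> [10, 19, 19] and [14, 18, 28]
  Split: [10, 19, 19] -> [10] and [19, 19]
    Split: [19, 19] -> [19] and [19]
    Merge: [19] + [19] -> [19, 19]
  Merge: [10] + [19, 19] -> [10, 19, 19]
  Split: [14, 18, 28] -> [14] and [18, 28]
    Split: [18, 28] -> [18] and [28]
    Merge: [18] + [28] -> [18, 28]
  Merge: [14] + [18, 28] -> [14, 18, 28]
Merge: [10, 19, 19] + [14, 18, 28] -> [10, 14, 18, 19, 19, 28]

Final sorted array: [10, 14, 18, 19, 19, 28]

The merge sort proceeds by recursively splitting the array and merging sorted halves.
After all merges, the sorted array is [10, 14, 18, 19, 19, 28].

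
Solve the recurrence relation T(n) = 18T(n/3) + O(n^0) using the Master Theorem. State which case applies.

Master Theorem for T(n) = 18T(n/3) + O(n^0):

a = 18, b = 3, c = 0
log_b(a) = log_3(18) = 2.6309

Case 1: c = 0 < log_3(18) = 2.6309
T(n) = O(n^(log_3 18))

For T(n) = 18T(n/3) + O(n^0): log_3(18) = 2.6309. This is Case 1 of the Master Theorem (c < log_b(a), work dominated by leaves), giving O(n^(log_3 18)).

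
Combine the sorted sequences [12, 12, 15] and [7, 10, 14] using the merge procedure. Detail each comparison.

Merging process:

Compare 12 vs 7: take 7 from right. Merged: [7]
Compare 12 vs 10: take 10 from right. Merged: [7, 10]
Compare 12 vs 14: take 12 from left. Merged: [7, 10, 12]
Compare 12 vs 14: take 12 from left. Merged: [7, 10, 12, 12]
Compare 15 vs 14: take 14 from right. Merged: [7, 10, 12, 12, 14]
Append remaining from left: [15]. Merged: [7, 10, 12, 12, 14, 15]

Final merged array: [7, 10, 12, 12, 14, 15]
Total comparisons: 5

The merged array is [7, 10, 12, 12, 14, 15], requiring 5 comparisons. The merge step runs in O(n) time where n is the total number of elements.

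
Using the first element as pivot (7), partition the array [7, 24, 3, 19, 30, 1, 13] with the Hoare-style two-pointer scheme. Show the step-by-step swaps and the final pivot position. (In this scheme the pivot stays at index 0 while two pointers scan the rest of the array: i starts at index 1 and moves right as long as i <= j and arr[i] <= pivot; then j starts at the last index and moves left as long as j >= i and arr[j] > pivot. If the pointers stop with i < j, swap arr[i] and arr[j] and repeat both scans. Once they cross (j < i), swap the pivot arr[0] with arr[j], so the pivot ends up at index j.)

Hoare-style two-pointer partition with pivot = 7:

Initial array: [7, 24, 3, 19, 30, 1, 13]

Pointers start at i = 1, j = 6.
i stops at index 1 (arr[1]=24 > 7), j stops at index 5 (arr[5]=1 <= 7): swap arr[1] and arr[5], array becomes [7, 1, 3, 19, 30, 24, 13]
i ends at 3, j ends at 2: the pointers have crossed (j < i), so scanning stops.

Swap pivot arr[0] with arr[2] to place pivot at position 2: [3, 1, 7, 19, 30, 24, 13]
Pivot position: 2

After partitioning with pivot 7, the array becomes [3, 1, 7, 19, 30, 24, 13]. The pivot is placed at index 2. All elements to the left of the pivot are <= 7, and all elements to the right are > 7.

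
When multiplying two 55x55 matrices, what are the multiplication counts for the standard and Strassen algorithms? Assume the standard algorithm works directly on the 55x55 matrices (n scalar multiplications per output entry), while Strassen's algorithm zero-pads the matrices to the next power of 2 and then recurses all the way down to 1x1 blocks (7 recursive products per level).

Matrix multiplication for 55x55 matrices:

Strassen's algorithm requires power-of-2 dimensions. Pad 55x55 to 64x64 (next power of 2).

Standard algorithm: 55^3 = 166375 multiplications
Strassen's algorithm: 7^(log2(64)) = 7^6 = 117649 multiplications
Savings: 166375 - 117649 = 48726 multiplications

Standard: 166375 multiplications (55^3). Strassen: 117649 multiplications (7^6, after padding to 64x64). Strassen reduces 8 recursive multiplications to 7 at each level.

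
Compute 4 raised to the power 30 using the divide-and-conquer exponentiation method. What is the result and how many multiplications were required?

Computing 4^30 by squaring (build up from 4^1; each line after the first costs one multiplication):

4^1 = 4
4^2 = (4^1)^2 = 4^2 = 16
4^3 = 4 * 4^2 = 4 * 16 = 64
4^6 = (4^3)^2 = 64^2 = 4096
4^7 = 4 * 4^6 = 4 * 4096 = 16384
4^14 = (4^7)^2 = 16384^2 = 268435456
4^15 = 4 * 4^14 = 4 * 268435456 = 1073741824
4^30 = (4^15)^2 = 1073741824^2 = 1152921504606846976

Result: 1152921504606846976
Multiplications needed: 7 (7 lines after 4^1)

4^30 = 1152921504606846976. Using exponentiation by squaring, this requires 7 multiplications. The key idea: if the exponent is even, square the half-power; if odd, multiply by the base once.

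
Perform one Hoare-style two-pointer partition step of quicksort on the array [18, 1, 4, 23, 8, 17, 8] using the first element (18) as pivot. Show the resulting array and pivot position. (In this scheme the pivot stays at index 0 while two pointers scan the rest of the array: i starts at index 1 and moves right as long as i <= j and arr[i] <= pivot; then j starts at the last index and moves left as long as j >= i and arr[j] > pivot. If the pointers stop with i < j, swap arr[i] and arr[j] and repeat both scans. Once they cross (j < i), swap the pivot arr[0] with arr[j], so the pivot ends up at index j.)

Hoare-style two-pointer partition with pivot = 18:

Initial array: [18, 1, 4, 23, 8, 17, 8]

Pointers start at i = 1, j = 6.
i stops at index 3 (arr[3]=23 > 18), j stops at index 6 (arr[6]=8 <= 18): swap arr[3] and arr[6], array becomes [18, 1, 4, 8, 8, 17, 23]
i ends at 6, j ends at 5: the pointers have crossed (j < i), so scanning stops.

Swap pivot arr[0] with arr[5] to place pivot at position 5: [17, 1, 4, 8, 8, 18, 23]
Pivot position: 5

After partitioning with pivot 18, the array becomes [17, 1, 4, 8, 8, 18, 23]. The pivot is placed at index 5. All elements to the left of the pivot are <= 18, and all elements to the right are > 18.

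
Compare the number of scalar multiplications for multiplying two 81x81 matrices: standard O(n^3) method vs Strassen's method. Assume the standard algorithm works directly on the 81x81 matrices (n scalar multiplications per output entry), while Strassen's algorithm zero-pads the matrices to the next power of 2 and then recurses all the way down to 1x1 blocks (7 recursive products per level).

Matrix multiplication for 81x81 matrices:

Strassen's algorithm requires power-of-2 dimensions. Pad 81x81 to 128x128 (next power of 2).

Standard algorithm: 81^3 = 531441 multiplications
Strassen's algorithm: 7^(log2(128)) = 7^7 = 823543 multiplications
Difference: 531441 - 823543 = -292102 (Strassen uses MORE here due to padding overhead — for small or just-over-power-of-2 n, padding can outweigh the per-level savings)

Standard: 531441 multiplications (81^3). Strassen: 823543 multiplications (7^7, after padding to 128x128). Strassen reduces 8 recursive multiplications to 7 at each level.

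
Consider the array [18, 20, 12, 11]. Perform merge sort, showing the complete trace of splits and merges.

Merge sort trace:

Split: [18, 20, 12, 11] -> [18, 20] and [12, 11]
  Split: [18, 20] -> [18] and [20]
  Merge: [18] + [20] -> [18, 20]
  Split: [12, 11] -> [12] and [11]
  Merge: [12] + [11] -> [11, 12]
Merge: [18, 20] + [11, 12] -> [11, 12, 18, 20]

Final sorted array: [11, 12, 18, 20]

The merge sort proceeds by recursively splitting the array and merging sorted halves.
After all merges, the sorted array is [11, 12, 18, 20].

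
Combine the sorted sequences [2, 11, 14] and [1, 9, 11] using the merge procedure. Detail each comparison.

Merging process:

Compare 2 vs 1: take 1 from right. Merged: [1]
Compare 2 vs 9: take 2 from left. Merged: [1, 2]
Compare 11 vs 9: take 9 from right. Merged: [1, 2, 9]
Compare 11 vs 11: take 11 from left. Merged: [1, 2, 9, 11]
Compare 14 vs 11: take 11 from right. Merged: [1, 2, 9, 11, 11]
Append remaining from left: [14]. Merged: [1, 2, 9, 11, 11, 14]

Final merged array: [1, 2, 9, 11, 11, 14]
Total comparisons: 5

The merged array is [1, 2, 9, 11, 11, 14], requiring 5 comparisons. The merge step runs in O(n) time where n is the total number of elements.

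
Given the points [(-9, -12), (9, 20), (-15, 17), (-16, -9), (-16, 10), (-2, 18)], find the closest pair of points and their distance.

Computing all pairwise distances among 6 points:

d((-9, -12), (9, 20)) = 36.7151
d((-9, -12), (-15, 17)) = 29.6142
d((-9, -12), (-16, -9)) = 7.6158
d((-9, -12), (-16, 10)) = 23.0868
d((-9, -12), (-2, 18)) = 30.8058
d((9, 20), (-15, 17)) = 24.1868
d((9, 20), (-16, -9)) = 38.2884
d((9, 20), (-16, 10)) = 26.9258
d((9, 20), (-2, 18)) = 11.1803
d((-15, 17), (-16, -9)) = 26.0192
d((-15, 17), (-16, 10)) = 7.0711 <-- minimum
d((-15, 17), (-2, 18)) = 13.0384
d((-16, -9), (-16, 10)) = 19.0
d((-16, -9), (-2, 18)) = 30.4138
d((-16, 10), (-2, 18)) = 16.1245

Closest pair: (-15, 17) and (-16, 10) with distance 7.0711

The closest pair is (-15, 17) and (-16, 10) with Euclidean distance 7.0711. For 6 points, brute-force pairwise comparison is shown above. For large n, the divide-and-conquer algorithm (sort by x, recurse on halves, check the dividing strip) achieves O(n log n).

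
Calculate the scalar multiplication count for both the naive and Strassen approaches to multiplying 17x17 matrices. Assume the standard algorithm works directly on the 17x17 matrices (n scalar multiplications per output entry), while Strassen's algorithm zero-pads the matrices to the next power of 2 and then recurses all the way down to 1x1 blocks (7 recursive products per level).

Matrix multiplication for 17x17 matrices:

Strassen's algorithm requires power-of-2 dimensions. Pad 17x17 to 32x32 (next power of 2).

Standard algorithm: 17^3 = 4913 multiplications
Strassen's algorithm: 7^(log2(32)) = 7^5 = 16807 multiplications
Difference: 4913 - 16807 = -11894 (Strassen uses MORE here due to padding overhead — for small or just-over-power-of-2 n, padding can outweigh the per-level savings)

Standard: 4913 multiplications (17^3). Strassen: 16807 multiplications (7^5, after padding to 32x32). Strassen reduces 8 recursive multiplications to 7 at each level.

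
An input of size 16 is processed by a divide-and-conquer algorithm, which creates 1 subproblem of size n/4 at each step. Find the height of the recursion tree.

For divide and conquer with division factor 4:

Problem sizes at each level:
Level 0: 16
Level 1: 4
Level 2: 1

The root is level 0 and the size-1 base case is level 2 (the tree spans levels 0 through 2, i.e. 3 levels counting the root), so the depth is the number of divisions: log_4(16) = 2

The recursion tree depth is log_4(16) = 2. At each level, the problem size is divided by 4, so it takes 2 divisions to reduce to a base case of size 1. The algorithm makes 1 recursive call at each level.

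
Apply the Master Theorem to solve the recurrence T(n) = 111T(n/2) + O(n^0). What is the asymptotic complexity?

Master Theorem for T(n) = 111T(n/2) + O(n^0):

a = 111, b = 2, c = 0
log_b(a) = log_2(111) = 6.7944

Case 1: c = 0 < log_2(111) = 6.7944
T(n) = O(n^(log_2 111))

For T(n) = 111T(n/2) + O(n^0): log_2(111) = 6.7944. This is Case 1 of the Master Theorem (c < log_b(a), work dominated by leaves), giving O(n^(log_2 111)).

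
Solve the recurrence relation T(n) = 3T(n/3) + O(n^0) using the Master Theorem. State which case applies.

Master Theorem for T(n) = 3T(n/3) + O(n^0):

a = 3, b = 3, c = 0
log_b(a) = log_3(3) = 1.0000

Case 1: c = 0 < log_3(3) = 1.0000
T(n) = O(n^(log_3 3)) = O(n)

For T(n) = 3T(n/3) + O(n^0): log_3(3) = 1.0000. This is Case 1 of the Master Theorem (c < log_b(a), work dominated by leaves), giving O(n).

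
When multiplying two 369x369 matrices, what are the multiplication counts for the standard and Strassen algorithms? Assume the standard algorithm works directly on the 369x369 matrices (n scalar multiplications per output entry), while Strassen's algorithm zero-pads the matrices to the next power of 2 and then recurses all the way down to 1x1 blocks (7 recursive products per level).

Matrix multiplication for 369x369 matrices:

Strassen's algorithm requires power-of-2 dimensions. Pad 369x369 to 512x512 (next power of 2).

Standard algorithm: 369^3 = 50243409 multiplications
Strassen's algorithm: 7^(log2(512)) = 7^9 = 40353607 multiplications
Savings: 50243409 - 40353607 = 9889802 multiplications

Standard: 50243409 multiplications (369^3). Strassen: 40353607 multiplications (7^9, after padding to 512x512). Strassen reduces 8 recursive multiplications to 7 at each level.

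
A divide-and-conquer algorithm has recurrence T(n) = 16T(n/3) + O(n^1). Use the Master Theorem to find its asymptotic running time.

Master Theorem for T(n) = 16T(n/3) + O(n^1):

a = 16, b = 3, c = 1
log_b(a) = log_3(16) = 2.5237

Case 1: c = 1 < log_3(16) = 2.5237
T(n) = O(n^(log_3 16))

For T(n) = 16T(n/3) + O(n^1): log_3(16) = 2.5237. This is Case 1 of the Master Theorem (c < log_b(a), work dominated by leaves), giving O(n^(log_3 16)).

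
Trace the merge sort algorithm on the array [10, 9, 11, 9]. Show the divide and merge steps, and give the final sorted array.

Merge sort trace:

Split: [10, 9, 11, 9] -> [10, 9] and [11, 9]
  Split: [10, 9] -> [10] and [9]
  Merge: [10] + [9] -> [9, 10]
  Split: [11, 9] -> [11] and [9]
  Merge: [11] + [9] -> [9, 11]
Merge: [9, 10] + [9, 11] -> [9, 9, 10, 11]

Final sorted array: [9, 9, 10, 11]

The merge sort proceeds by recursively splitting the array and merging sorted halves.
After all merges, the sorted array is [9, 9, 10, 11].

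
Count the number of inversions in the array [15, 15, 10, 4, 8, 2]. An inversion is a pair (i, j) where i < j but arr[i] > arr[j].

Finding inversions in [15, 15, 10, 4, 8, 2]:

(0, 2): arr[0]=15 > arr[2]=10
(0, 3): arr[0]=15 > arr[3]=4
(0, 4): arr[0]=15 > arr[4]=8
(0, 5): arr[0]=15 > arr[5]=2
(1, 2): arr[1]=15 > arr[2]=10
(1, 3): arr[1]=15 > arr[3]=4
(1, 4): arr[1]=15 > arr[4]=8
(1, 5): arr[1]=15 > arr[5]=2
(2, 3): arr[2]=10 > arr[3]=4
(2, 4): arr[2]=10 > arr[4]=8
(2, 5): arr[2]=10 > arr[5]=2
(3, 5): arr[3]=4 > arr[5]=2
(4, 5): arr[4]=8 > arr[5]=2

Total inversions: 13

The array has 13 inversion(s): (0,2), (0,3), (0,4), (0,5), (1,2), (1,3), (1,4), (1,5), (2,3), (2,4), (2,5), (3,5), (4,5). Each pair (i,j) satisfies i < j and arr[i] > arr[j].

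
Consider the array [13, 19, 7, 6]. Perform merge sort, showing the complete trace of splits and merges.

Merge sort trace:

Split: [13, 19, 7, 6] -> [13, 19] and [7, 6]
  Split: [13, 19] -> [13] and [19]
  Merge: [13] + [19] -> [13, 19]
  Split: [7, 6] -> [7] and [6]
  Merge: [7] + [6] -> [6, 7]
Merge: [13, 19] + [6, 7] -> [6, 7, 13, 19]

Final sorted array: [6, 7, 13, 19]

The merge sort proceeds by recursively splitting the array and merging sorted halves.
After all merges, the sorted array is [6, 7, 13, 19].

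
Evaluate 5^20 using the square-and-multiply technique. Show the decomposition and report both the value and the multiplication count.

Computing 5^20 by squaring (build up from 5^1; each line after the first costs one multiplication):

5^1 = 5
5^2 = (5^1)^2 = 5^2 = 25
5^4 = (5^2)^2 = 25^2 = 625
5^5 = 5 * 5^4 = 5 * 625 = 3125
5^10 = (5^5)^2 = 3125^2 = 9765625
5^20 = (5^10)^2 = 9765625^2 = 95367431640625

Result: 95367431640625
Multiplications needed: 5 (5 lines after 5^1)

5^20 = 95367431640625. Using exponentiation by squaring, this requires 5 multiplications. The key idea: if the exponent is even, square the half-power; if odd, multiply by the base once.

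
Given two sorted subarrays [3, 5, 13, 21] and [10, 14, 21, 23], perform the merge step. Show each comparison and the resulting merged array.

Merging process:

Compare 3 vs 10: take 3 from left. Merged: [3]
Compare 5 vs 10: take 5 from left. Merged: [3, 5]
Compare 13 vs 10: take 10 from right. Merged: [3, 5, 10]
Compare 13 vs 14: take 13 from left. Merged: [3, 5, 10, 13]
Compare 21 vs 14: take 14 from right. Merged: [3, 5, 10, 13, 14]
Compare 21 vs 21: take 21 from left. Merged: [3, 5, 10, 13, 14, 21]
Append remaining from right: [21, 23]. Merged: [3, 5, 10, 13, 14, 21, 21, 23]

Final merged array: [3, 5, 10, 13, 14, 21, 21, 23]
Total comparisons: 6

The merged array is [3, 5, 10, 13, 14, 21, 21, 23], requiring 6 comparisons. The merge step runs in O(n) time where n is the total number of elements.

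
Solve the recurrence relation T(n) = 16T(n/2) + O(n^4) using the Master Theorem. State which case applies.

Master Theorem for T(n) = 16T(n/2) + O(n^4):

a = 16, b = 2, c = 4
log_b(a) = log_2(16) = 4.0000

Case 2: c = 4 = log_2(16) = 4.0000
T(n) = O(n^4 log n) = O(n^4 log n)

For T(n) = 16T(n/2) + O(n^4): log_2(16) = 4.0000. This is Case 2 of the Master Theorem (c = log_b(a), equal work at all levels), giving O(n^4 log n).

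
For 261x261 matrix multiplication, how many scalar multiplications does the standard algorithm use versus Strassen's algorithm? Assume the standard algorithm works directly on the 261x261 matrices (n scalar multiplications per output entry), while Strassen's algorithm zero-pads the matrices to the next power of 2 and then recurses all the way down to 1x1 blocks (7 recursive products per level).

Matrix multiplication for 261x261 matrices:

Strassen's algorithm requires power-of-2 dimensions. Pad 261x261 to 512x512 (next power of 2).

Standard algorithm: 261^3 = 17779581 multiplications
Strassen's algorithm: 7^(log2(512)) = 7^9 = 40353607 multiplications
Difference: 17779581 - 40353607 = -22574026 (Strassen uses MORE here due to padding overhead — for small or just-over-power-of-2 n, padding can outweigh the per-level savings)

Standard: 17779581 multiplications (261^3). Strassen: 40353607 multiplications (7^9, after padding to 512x512). Strassen reduces 8 recursive multiplications to 7 at each level.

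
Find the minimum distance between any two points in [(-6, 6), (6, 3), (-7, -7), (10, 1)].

Computing all pairwise distances among 4 points:

d((-6, 6), (6, 3)) = 12.3693
d((-6, 6), (-7, -7)) = 13.0384
d((-6, 6), (10, 1)) = 16.7631
d((6, 3), (-7, -7)) = 16.4012
d((6, 3), (10, 1)) = 4.4721 <-- minimum
d((-7, -7), (10, 1)) = 18.7883

Closest pair: (6, 3) and (10, 1) with distance 4.4721

The closest pair is (6, 3) and (10, 1) with Euclidean distance 4.4721. For 4 points, brute-force pairwise comparison is shown above. For large n, the divide-and-conquer algorithm (sort by x, recurse on halves, check the dividing strip) achieves O(n log n).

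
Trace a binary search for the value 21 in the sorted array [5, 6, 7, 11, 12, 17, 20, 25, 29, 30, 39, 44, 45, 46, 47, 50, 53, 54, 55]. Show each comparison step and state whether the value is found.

Binary search for 21 in [5, 6, 7, 11, 12, 17, 20, 25, 29, 30, 39, 44, 45, 46, 47, 50, 53, 54, 55]:

lo=0, hi=18, mid=9, arr[mid]=30 -> 30 > 21, search left half
lo=0, hi=8, mid=4, arr[mid]=12 -> 12 < 21, search right half
lo=5, hi=8, mid=6, arr[mid]=20 -> 20 < 21, search right half
lo=7, hi=8, mid=7, arr[mid]=25 -> 25 > 21, search left half
lo=7 > hi=6, target 21 not found

Binary search determines that 21 is not in the array after 4 comparisons. The search space was exhausted without finding the target.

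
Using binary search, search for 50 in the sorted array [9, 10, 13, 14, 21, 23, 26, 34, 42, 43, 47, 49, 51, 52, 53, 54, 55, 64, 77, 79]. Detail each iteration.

Binary search for 50 in [9, 10, 13, 14, 21, 23, 26, 34, 42, 43, 47, 49, 51, 52, 53, 54, 55, 64, 77, 79]:

lo=0, hi=19, mid=9, arr[mid]=43 -> 43 < 50, search right half
lo=10, hi=19, mid=14, arr[mid]=53 -> 53 > 50, search left half
lo=10, hi=13, mid=11, arr[mid]=49 -> 49 < 50, search right half
lo=12, hi=13, mid=12, arr[mid]=51 -> 51 > 50, search left half
lo=12 > hi=11, target 50 not found

Binary search determines that 50 is not in the array after 4 comparisons. The search space was exhausted without finding the target.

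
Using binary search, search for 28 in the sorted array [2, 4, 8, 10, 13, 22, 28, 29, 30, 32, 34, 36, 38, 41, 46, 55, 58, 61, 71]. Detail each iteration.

Binary search for 28 in [2, 4, 8, 10, 13, 22, 28, 29, 30, 32, 34, 36, 38, 41, 46, 55, 58, 61, 71]:

lo=0, hi=18, mid=9, arr[mid]=32 -> 32 > 28, search left half
lo=0, hi=8, mid=4, arr[mid]=13 -> 13 < 28, search right half
lo=5, hi=8, mid=6, arr[mid]=28 -> Found target at index 6!

Binary search finds 28 at index 6 after 3 comparisons. The search repeatedly halves the search space by comparing with the middle element.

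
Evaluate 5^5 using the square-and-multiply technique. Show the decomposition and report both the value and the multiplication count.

Computing 5^5 by squaring (build up from 5^1; each line after the first costs one multiplication):

5^1 = 5
5^2 = (5^1)^2 = 5^2 = 25
5^4 = (5^2)^2 = 25^2 = 625
5^5 = 5 * 5^4 = 5 * 625 = 3125

Result: 3125
Multiplications needed: 3 (3 lines after 5^1)

5^5 = 3125. Using exponentiation by squaring, this requires 3 multiplications. The key idea: if the exponent is even, square the half-power; if odd, multiply by the base once.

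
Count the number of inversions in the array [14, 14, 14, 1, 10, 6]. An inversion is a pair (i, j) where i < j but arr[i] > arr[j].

Finding inversions in [14, 14, 14, 1, 10, 6]:

(0, 3): arr[0]=14 > arr[3]=1
(0, 4): arr[0]=14 > arr[4]=10
(0, 5): arr[0]=14 > arr[5]=6
(1, 3): arr[1]=14 > arr[3]=1
(1, 4): arr[1]=14 > arr[4]=10
(1, 5): arr[1]=14 > arr[5]=6
(2, 3): arr[2]=14 > arr[3]=1
(2, 4): arr[2]=14 > arr[4]=10
(2, 5): arr[2]=14 > arr[5]=6
(4, 5): arr[4]=10 > arr[5]=6

Total inversions: 10

The array has 10 inversion(s): (0,3), (0,4), (0,5), (1,3), (1,4), (1,5), (2,3), (2,4), (2,5), (4,5). Each pair (i,j) satisfies i < j and arr[i] > arr[j].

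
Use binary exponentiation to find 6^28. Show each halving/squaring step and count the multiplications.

Computing 6^28 by squaring (build up from 6^1; each line after the first costs one multiplication):

6^1 = 6
6^2 = (6^1)^2 = 6^2 = 36
6^3 = 6 * 6^2 = 6 * 36 = 216
6^6 = (6^3)^2 = 216^2 = 46656
6^7 = 6 * 6^6 = 6 * 46656 = 279936
6^14 = (6^7)^2 = 279936^2 = 78364164096
6^28 = (6^14)^2 = 78364164096^2 = 6140942214464815497216

Result: 6140942214464815497216
Multiplications needed: 6 (6 lines after 6^1)

6^28 = 6140942214464815497216. Using exponentiation by squaring, this requires 6 multiplications. The key idea: if the exponent is even, square the half-power; if odd, multiply by the base once.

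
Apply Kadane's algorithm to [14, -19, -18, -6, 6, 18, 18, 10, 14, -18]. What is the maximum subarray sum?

Using Kadane's algorithm on [14, -19, -18, -6, 6, 18, 18, 10, 14, -18]:

Scanning through the array:
Position 1 (value -19): max_ending_here = -5, max_so_far = 14
Position 2 (value -18): max_ending_here = -18, max_so_far = 14
Position 3 (value -6): max_ending_here = -6, max_so_far = 14
Position 4 (value 6): max_ending_here = 6, max_so_far = 14
Position 5 (value 18): max_ending_here = 24, max_so_far = 24
Position 6 (value 18): max_ending_here = 42, max_so_far = 42
Position 7 (value 10): max_ending_here = 52, max_so_far = 52
Position 8 (value 14): max_ending_here = 66, max_so_far = 66
Position 9 (value -18): max_ending_here = 48, max_so_far = 66

Maximum subarray: [6, 18, 18, 10, 14]
Maximum sum: 66

The maximum subarray is [6, 18, 18, 10, 14] with sum 66. This subarray runs from index 4 to index 8.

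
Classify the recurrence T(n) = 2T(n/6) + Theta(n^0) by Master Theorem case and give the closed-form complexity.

Master Theorem for T(n) = 2T(n/6) + O(n^0):

a = 2, b = 6, c = 0
log_b(a) = log_6(2) = 0.3869

Case 1: c = 0 < log_6(2) = 0.3869
T(n) = O(n^(log_6 2))

For T(n) = 2T(n/6) + O(n^0): log_6(2) = 0.3869. This is Case 1 of the Master Theorem (c < log_b(a), work dominated by leaves), giving O(n^(log_6 2)).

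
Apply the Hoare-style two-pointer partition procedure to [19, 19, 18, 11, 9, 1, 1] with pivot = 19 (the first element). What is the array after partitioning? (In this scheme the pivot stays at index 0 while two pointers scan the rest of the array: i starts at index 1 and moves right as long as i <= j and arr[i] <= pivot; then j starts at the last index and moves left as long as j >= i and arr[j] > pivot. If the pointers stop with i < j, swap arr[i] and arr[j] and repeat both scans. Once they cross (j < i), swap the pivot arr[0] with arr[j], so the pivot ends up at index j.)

Hoare-style two-pointer partition with pivot = 19:

Initial array: [19, 19, 18, 11, 9, 1, 1]

Pointers start at i = 1, j = 6.
i ends at 7, j ends at 6: the pointers have crossed (j < i), so scanning stops.

Swap pivot arr[0] with arr[6] to place pivot at position 6: [1, 19, 18, 11, 9, 1, 19]
Pivot position: 6

After partitioning with pivot 19, the array becomes [1, 19, 18, 11, 9, 1, 19]. The pivot is placed at index 6. All elements to the left of the pivot are <= 19, and all elements to the right are > 19.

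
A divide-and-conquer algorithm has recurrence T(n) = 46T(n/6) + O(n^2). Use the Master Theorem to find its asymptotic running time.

Master Theorem for T(n) = 46T(n/6) + O(n^2):

a = 46, b = 6, c = 2
log_b(a) = log_6(46) = 2.1368

Case 1: c = 2 < log_6(46) = 2.1368
T(n) = O(n^(log_6 46))

For T(n) = 46T(n/6) + O(n^2): log_6(46) = 2.1368. This is Case 1 of the Master Theorem (c < log_b(a), work dominated by leaves), giving O(n^(log_6 46)).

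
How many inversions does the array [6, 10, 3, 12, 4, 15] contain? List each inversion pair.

Finding inversions in [6, 10, 3, 12, 4, 15]:

(0, 2): arr[0]=6 > arr[2]=3
(0, 4): arr[0]=6 > arr[4]=4
(1, 2): arr[1]=10 > arr[2]=3
(1, 4): arr[1]=10 > arr[4]=4
(3, 4): arr[3]=12 > arr[4]=4

Total inversions: 5

The array has 5 inversion(s): (0,2), (0,4), (1,2), (1,4), (3,4). Each pair (i,j) satisfies i < j and arr[i] > arr[j].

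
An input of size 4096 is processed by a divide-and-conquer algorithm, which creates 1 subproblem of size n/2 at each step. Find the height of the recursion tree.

For divide and conquer with division factor 2:

Problem sizes at each level:
Level 0: 4096
Level 1: 2048
Level 2: 1024
Level 3: 512
Level 4: 256
Level 5: 128
Level 6: 64
Level 7: 32
Level 8: 16
Level 9: 8
Level 10: 4
Level 11: 2
Level 12: 1

The root is level 0 and the size-1 base case is level 12 (the tree spans levels 0 through 12, i.e. 13 levels counting the root), so the depth is the number of divisions: log_2(4096) = 12

The recursion tree depth is log_2(4096) = 12. At each level, the problem size is divided by 2, so it takes 12 divisions to reduce to a base case of size 1. The algorithm makes 1 recursive call at each level.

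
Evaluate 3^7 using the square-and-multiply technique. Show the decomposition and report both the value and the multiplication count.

Computing 3^7 by squaring (build up from 3^1; each line after the first costs one multiplication):

3^1 = 3
3^2 = (3^1)^2 = 3^2 = 9
3^3 = 3 * 3^2 = 3 * 9 = 27
3^6 = (3^3)^2 = 27^2 = 729
3^7 = 3 * 3^6 = 3 * 729 = 2187

Result: 2187
Multiplications needed: 4 (4 lines after 3^1)

3^7 = 2187. Using exponentiation by squaring, this requires 4 multiplications. The key idea: if the exponent is even, square the half-power; if odd, multiply by the base once.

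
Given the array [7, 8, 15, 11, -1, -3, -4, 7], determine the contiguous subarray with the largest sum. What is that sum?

Using Kadane's algorithm on [7, 8, 15, 11, -1, -3, -4, 7]:

Scanning through the array:
Position 1 (value 8): max_ending_here = 15, max_so_far = 15
Position 2 (value 15): max_ending_here = 30, max_so_far = 30
Position 3 (value 11): max_ending_here = 41, max_so_far = 41
Position 4 (value -1): max_ending_here = 40, max_so_far = 41
Position 5 (value -3): max_ending_here = 37, max_so_far = 41
Position 6 (value -4): max_ending_here = 33, max_so_far = 41
Position 7 (value 7): max_ending_here = 40, max_so_far = 41

Maximum subarray: [7, 8, 15, 11]
Maximum sum: 41

The maximum subarray is [7, 8, 15, 11] with sum 41. This subarray runs from index 0 to index 3.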